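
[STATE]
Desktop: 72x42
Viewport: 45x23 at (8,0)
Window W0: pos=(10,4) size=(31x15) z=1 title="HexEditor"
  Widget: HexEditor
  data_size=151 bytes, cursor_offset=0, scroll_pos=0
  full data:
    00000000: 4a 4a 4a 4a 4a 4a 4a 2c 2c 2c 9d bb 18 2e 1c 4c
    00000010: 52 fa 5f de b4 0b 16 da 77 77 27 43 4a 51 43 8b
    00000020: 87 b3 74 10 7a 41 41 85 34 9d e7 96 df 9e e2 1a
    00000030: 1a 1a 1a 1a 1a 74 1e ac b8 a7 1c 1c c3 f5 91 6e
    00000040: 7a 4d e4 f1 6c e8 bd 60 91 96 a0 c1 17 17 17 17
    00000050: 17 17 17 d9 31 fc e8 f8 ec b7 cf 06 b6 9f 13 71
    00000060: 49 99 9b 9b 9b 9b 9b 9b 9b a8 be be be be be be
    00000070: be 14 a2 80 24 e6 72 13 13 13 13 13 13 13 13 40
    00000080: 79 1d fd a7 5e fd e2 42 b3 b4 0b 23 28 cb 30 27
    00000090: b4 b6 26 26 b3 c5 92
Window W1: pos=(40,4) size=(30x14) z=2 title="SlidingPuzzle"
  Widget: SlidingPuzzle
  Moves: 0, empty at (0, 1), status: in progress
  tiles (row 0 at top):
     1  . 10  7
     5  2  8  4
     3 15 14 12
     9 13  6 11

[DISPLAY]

                                             
                                             
                                             
                                             
  ┏━━━━━━━━━━━━━━━━━━━━━━━━━━━━━┏━━━━━━━━━━━━
  ┃ HexEditor                   ┃ SlidingPuzz
  ┠─────────────────────────────┠────────────
  ┃00000000  4A 4a 4a 4a 4a 4a 4┃┌────┬────┬─
  ┃00000010  52 fa 5f de b4 0b 1┃│  1 │    │ 
  ┃00000020  87 b3 74 10 7a 41 4┃├────┼────┼─
  ┃00000030  1a 1a 1a 1a 1a 74 1┃│  5 │  2 │ 
  ┃00000040  7a 4d e4 f1 6c e8 b┃├────┼────┼─
  ┃00000050  17 17 17 d9 31 fc e┃│  3 │ 15 │ 
  ┃00000060  49 99 9b 9b 9b 9b 9┃├────┼────┼─
  ┃00000070  be 14 a2 80 24 e6 7┃│  9 │ 13 │ 
  ┃00000080  79 1d fd a7 5e fd e┃└────┴────┴─
  ┃00000090  b4 b6 26 26 b3 c5 9┃Moves: 0    
  ┃                             ┗━━━━━━━━━━━━
  ┗━━━━━━━━━━━━━━━━━━━━━━━━━━━━━┛            
                                             
                                             
                                             
                                             


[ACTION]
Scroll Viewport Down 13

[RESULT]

  ┃00000060  49 99 9b 9b 9b 9b 9┃├────┼────┼─
  ┃00000070  be 14 a2 80 24 e6 7┃│  9 │ 13 │ 
  ┃00000080  79 1d fd a7 5e fd e┃└────┴────┴─
  ┃00000090  b4 b6 26 26 b3 c5 9┃Moves: 0    
  ┃                             ┗━━━━━━━━━━━━
  ┗━━━━━━━━━━━━━━━━━━━━━━━━━━━━━┛            
                                             
                                             
                                             
                                             
                                             
                                             
                                             
                                             
                                             
                                             
                                             
                                             
                                             
                                             
                                             
                                             
                                             


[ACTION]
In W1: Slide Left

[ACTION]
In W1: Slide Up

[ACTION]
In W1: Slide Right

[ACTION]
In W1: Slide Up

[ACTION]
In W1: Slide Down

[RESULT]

  ┃00000060  49 99 9b 9b 9b 9b 9┃├────┼────┼─
  ┃00000070  be 14 a2 80 24 e6 7┃│  9 │ 13 │ 
  ┃00000080  79 1d fd a7 5e fd e┃└────┴────┴─
  ┃00000090  b4 b6 26 26 b3 c5 9┃Moves: 5    
  ┃                             ┗━━━━━━━━━━━━
  ┗━━━━━━━━━━━━━━━━━━━━━━━━━━━━━┛            
                                             
                                             
                                             
                                             
                                             
                                             
                                             
                                             
                                             
                                             
                                             
                                             
                                             
                                             
                                             
                                             
                                             


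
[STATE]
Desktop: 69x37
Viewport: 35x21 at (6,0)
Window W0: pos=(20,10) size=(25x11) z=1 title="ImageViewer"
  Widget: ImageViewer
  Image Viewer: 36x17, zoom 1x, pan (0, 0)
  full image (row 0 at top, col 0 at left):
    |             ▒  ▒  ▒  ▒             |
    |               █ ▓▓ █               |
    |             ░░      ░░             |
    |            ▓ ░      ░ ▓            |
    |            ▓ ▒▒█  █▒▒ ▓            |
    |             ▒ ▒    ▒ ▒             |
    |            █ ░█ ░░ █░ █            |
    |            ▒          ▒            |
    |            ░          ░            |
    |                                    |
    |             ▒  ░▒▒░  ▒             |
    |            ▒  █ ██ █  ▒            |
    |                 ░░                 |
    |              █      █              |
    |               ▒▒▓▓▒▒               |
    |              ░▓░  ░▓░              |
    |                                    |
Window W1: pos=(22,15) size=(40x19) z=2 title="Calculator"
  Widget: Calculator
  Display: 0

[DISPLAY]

                                   
                                   
                                   
                                   
                                   
                                   
                                   
                                   
                                   
                                   
              ┏━━━━━━━━━━━━━━━━━━━━
              ┃ ImageViewer        
              ┠────────────────────
              ┃             ▒  ▒  ▒
              ┃               █ ▓▓ 
              ┃ ┏━━━━━━━━━━━━━━━━━━
              ┃ ┃ Calculator       
              ┃ ┠──────────────────
              ┃ ┃                  
              ┃ ┃┌───┬───┬───┬───┐ 
              ┗━┃│ 7 │ 8 │ 9 │ ÷ │ 


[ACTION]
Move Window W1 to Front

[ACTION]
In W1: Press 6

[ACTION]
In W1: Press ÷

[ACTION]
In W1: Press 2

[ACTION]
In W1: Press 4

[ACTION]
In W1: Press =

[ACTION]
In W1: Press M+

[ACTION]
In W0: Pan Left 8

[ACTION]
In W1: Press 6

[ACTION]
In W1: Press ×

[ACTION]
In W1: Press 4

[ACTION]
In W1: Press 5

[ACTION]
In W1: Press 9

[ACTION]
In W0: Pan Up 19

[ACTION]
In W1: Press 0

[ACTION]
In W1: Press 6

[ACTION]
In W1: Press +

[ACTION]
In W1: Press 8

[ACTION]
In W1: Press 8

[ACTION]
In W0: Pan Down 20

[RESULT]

                                   
                                   
                                   
                                   
                                   
                                   
                                   
                                   
                                   
                                   
              ┏━━━━━━━━━━━━━━━━━━━━
              ┃ ImageViewer        
              ┠────────────────────
              ┃                    
              ┃                    
              ┃ ┏━━━━━━━━━━━━━━━━━━
              ┃ ┃ Calculator       
              ┃ ┠──────────────────
              ┃ ┃                  
              ┃ ┃┌───┬───┬───┬───┐ 
              ┗━┃│ 7 │ 8 │ 9 │ ÷ │ 


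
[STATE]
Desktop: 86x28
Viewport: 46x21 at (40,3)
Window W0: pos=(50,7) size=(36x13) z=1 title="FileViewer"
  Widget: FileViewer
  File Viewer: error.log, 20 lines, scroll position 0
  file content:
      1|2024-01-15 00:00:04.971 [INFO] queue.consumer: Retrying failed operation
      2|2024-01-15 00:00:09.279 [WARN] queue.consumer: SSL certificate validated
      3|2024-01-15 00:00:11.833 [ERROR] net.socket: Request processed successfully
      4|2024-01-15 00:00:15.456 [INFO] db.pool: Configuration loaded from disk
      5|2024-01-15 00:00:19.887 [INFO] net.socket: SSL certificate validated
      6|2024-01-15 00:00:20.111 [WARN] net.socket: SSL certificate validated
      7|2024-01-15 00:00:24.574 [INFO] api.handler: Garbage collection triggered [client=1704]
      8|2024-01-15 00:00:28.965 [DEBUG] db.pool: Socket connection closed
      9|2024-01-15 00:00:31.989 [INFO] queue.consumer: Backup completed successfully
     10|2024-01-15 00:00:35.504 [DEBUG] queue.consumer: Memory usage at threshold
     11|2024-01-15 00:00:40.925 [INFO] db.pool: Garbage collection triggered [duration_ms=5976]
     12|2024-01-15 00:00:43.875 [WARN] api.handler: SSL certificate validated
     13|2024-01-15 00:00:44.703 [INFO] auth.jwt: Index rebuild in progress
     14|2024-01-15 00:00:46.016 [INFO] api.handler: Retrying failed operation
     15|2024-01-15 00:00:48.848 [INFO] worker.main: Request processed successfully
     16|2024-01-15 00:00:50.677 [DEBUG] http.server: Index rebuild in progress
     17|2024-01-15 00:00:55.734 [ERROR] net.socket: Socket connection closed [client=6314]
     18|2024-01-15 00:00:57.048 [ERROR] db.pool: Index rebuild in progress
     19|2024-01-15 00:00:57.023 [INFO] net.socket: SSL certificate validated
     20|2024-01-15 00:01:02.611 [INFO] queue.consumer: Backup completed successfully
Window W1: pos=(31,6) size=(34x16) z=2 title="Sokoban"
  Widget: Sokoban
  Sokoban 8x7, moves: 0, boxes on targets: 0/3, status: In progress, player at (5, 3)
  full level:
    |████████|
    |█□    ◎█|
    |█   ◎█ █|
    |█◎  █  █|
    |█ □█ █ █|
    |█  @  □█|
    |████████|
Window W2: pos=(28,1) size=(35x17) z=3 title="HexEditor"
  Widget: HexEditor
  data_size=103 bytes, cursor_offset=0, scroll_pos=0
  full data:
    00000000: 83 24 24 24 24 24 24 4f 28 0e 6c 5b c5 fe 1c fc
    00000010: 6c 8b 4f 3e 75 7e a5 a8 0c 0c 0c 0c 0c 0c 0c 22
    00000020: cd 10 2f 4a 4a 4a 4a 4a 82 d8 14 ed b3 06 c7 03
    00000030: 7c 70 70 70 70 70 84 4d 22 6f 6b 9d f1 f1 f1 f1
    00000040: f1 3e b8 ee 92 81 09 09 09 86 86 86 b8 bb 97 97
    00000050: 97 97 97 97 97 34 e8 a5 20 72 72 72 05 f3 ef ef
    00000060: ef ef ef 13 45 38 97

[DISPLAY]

──────────────────────┨                       
3 24 24 24 24 24 24 4f┃                       
c 8b 4f 3e 75 7e a5 a8┃                       
d 10 2f 4a 4a 4a 4a 4a┃━┓                     
c 70 70 70 70 70 84 4d┃ ┃━━━━━━━━━━━━━━━━━━━━┓
1 3e b8 ee 92 81 09 09┃─┨                    ┃
7 97 97 97 97 34 e8 a5┃ ┃────────────────────┨
f ef ef 13 45 38 97   ┃ ┃00:04.971 [INFO] qu▲┃
                      ┃ ┃00:09.279 [WARN] qu█┃
                      ┃ ┃00:11.833 [ERROR] n░┃
                      ┃ ┃00:15.456 [INFO] db░┃
                      ┃ ┃00:19.887 [INFO] ne░┃
                      ┃ ┃00:20.111 [WARN] ne░┃
                      ┃ ┃00:24.574 [INFO] ap░┃
━━━━━━━━━━━━━━━━━━━━━━┛ ┃00:28.965 [DEBUG] d░┃
                        ┃00:31.989 [INFO] qu▼┃
                        ┃━━━━━━━━━━━━━━━━━━━━┛
                        ┃                     
━━━━━━━━━━━━━━━━━━━━━━━━┛                     
                                              
                                              


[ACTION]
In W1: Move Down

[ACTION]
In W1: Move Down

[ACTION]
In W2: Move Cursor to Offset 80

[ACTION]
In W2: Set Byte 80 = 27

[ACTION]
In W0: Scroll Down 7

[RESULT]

──────────────────────┨                       
3 24 24 24 24 24 24 4f┃                       
c 8b 4f 3e 75 7e a5 a8┃                       
d 10 2f 4a 4a 4a 4a 4a┃━┓                     
c 70 70 70 70 70 84 4d┃ ┃━━━━━━━━━━━━━━━━━━━━┓
1 3e b8 ee 92 81 09 09┃─┨                    ┃
7 97 97 97 97 34 e8 a5┃ ┃────────────────────┨
f ef ef 13 45 38 97   ┃ ┃00:28.965 [DEBUG] d▲┃
                      ┃ ┃00:31.989 [INFO] qu░┃
                      ┃ ┃00:35.504 [DEBUG] q░┃
                      ┃ ┃00:40.925 [INFO] db░┃
                      ┃ ┃00:43.875 [WARN] ap░┃
                      ┃ ┃00:44.703 [INFO] au█┃
                      ┃ ┃00:46.016 [INFO] ap░┃
━━━━━━━━━━━━━━━━━━━━━━┛ ┃00:48.848 [INFO] wo░┃
                        ┃00:50.677 [DEBUG] h▼┃
                        ┃━━━━━━━━━━━━━━━━━━━━┛
                        ┃                     
━━━━━━━━━━━━━━━━━━━━━━━━┛                     
                                              
                                              


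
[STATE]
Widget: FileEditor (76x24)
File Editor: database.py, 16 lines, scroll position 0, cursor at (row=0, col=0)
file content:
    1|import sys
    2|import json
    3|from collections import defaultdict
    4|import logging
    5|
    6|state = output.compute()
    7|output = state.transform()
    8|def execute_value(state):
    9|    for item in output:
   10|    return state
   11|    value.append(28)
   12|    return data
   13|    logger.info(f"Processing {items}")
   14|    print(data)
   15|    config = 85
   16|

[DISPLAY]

█mport sys                                                                 ▲
import json                                                                █
from collections import defaultdict                                        ░
import logging                                                             ░
                                                                           ░
state = output.compute()                                                   ░
output = state.transform()                                                 ░
def execute_value(state):                                                  ░
    for item in output:                                                    ░
    return state                                                           ░
    value.append(28)                                                       ░
    return data                                                            ░
    logger.info(f"Processing {items}")                                     ░
    print(data)                                                            ░
    config = 85                                                            ░
                                                                           ░
                                                                           ░
                                                                           ░
                                                                           ░
                                                                           ░
                                                                           ░
                                                                           ░
                                                                           ░
                                                                           ▼


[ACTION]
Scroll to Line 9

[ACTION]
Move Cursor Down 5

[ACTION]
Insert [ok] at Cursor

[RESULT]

import sys                                                                 ▲
import json                                                                █
from collections import defaultdict                                        ░
import logging                                                             ░
                                                                           ░
ok█tate = output.compute()                                                 ░
output = state.transform()                                                 ░
def execute_value(state):                                                  ░
    for item in output:                                                    ░
    return state                                                           ░
    value.append(28)                                                       ░
    return data                                                            ░
    logger.info(f"Processing {items}")                                     ░
    print(data)                                                            ░
    config = 85                                                            ░
                                                                           ░
                                                                           ░
                                                                           ░
                                                                           ░
                                                                           ░
                                                                           ░
                                                                           ░
                                                                           ░
                                                                           ▼


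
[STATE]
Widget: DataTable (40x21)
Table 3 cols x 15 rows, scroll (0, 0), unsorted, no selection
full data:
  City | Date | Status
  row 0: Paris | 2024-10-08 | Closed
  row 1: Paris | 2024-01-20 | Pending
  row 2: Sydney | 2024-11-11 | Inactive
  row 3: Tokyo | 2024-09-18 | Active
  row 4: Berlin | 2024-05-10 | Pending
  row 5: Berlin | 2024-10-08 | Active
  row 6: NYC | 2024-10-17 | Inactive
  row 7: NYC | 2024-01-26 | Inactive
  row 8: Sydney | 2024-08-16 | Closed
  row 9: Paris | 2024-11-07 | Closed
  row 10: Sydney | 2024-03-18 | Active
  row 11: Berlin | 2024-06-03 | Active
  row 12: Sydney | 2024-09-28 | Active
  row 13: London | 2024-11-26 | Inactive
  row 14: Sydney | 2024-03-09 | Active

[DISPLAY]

City  │Date      │Status                
──────┼──────────┼────────              
Paris │2024-10-08│Closed                
Paris │2024-01-20│Pending               
Sydney│2024-11-11│Inactive              
Tokyo │2024-09-18│Active                
Berlin│2024-05-10│Pending               
Berlin│2024-10-08│Active                
NYC   │2024-10-17│Inactive              
NYC   │2024-01-26│Inactive              
Sydney│2024-08-16│Closed                
Paris │2024-11-07│Closed                
Sydney│2024-03-18│Active                
Berlin│2024-06-03│Active                
Sydney│2024-09-28│Active                
London│2024-11-26│Inactive              
Sydney│2024-03-09│Active                
                                        
                                        
                                        
                                        


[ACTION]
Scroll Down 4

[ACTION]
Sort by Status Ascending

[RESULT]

City  │Date      │Status ▲              
──────┼──────────┼────────              
Tokyo │2024-09-18│Active                
Berlin│2024-10-08│Active                
Sydney│2024-03-18│Active                
Berlin│2024-06-03│Active                
Sydney│2024-09-28│Active                
Sydney│2024-03-09│Active                
Paris │2024-10-08│Closed                
Sydney│2024-08-16│Closed                
Paris │2024-11-07│Closed                
Sydney│2024-11-11│Inactive              
NYC   │2024-10-17│Inactive              
NYC   │2024-01-26│Inactive              
London│2024-11-26│Inactive              
Paris │2024-01-20│Pending               
Berlin│2024-05-10│Pending               
                                        
                                        
                                        
                                        


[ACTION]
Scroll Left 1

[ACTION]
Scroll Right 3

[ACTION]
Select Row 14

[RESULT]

City  │Date      │Status ▲              
──────┼──────────┼────────              
Tokyo │2024-09-18│Active                
Berlin│2024-10-08│Active                
Sydney│2024-03-18│Active                
Berlin│2024-06-03│Active                
Sydney│2024-09-28│Active                
Sydney│2024-03-09│Active                
Paris │2024-10-08│Closed                
Sydney│2024-08-16│Closed                
Paris │2024-11-07│Closed                
Sydney│2024-11-11│Inactive              
NYC   │2024-10-17│Inactive              
NYC   │2024-01-26│Inactive              
London│2024-11-26│Inactive              
Paris │2024-01-20│Pending               
>erlin│2024-05-10│Pending               
                                        
                                        
                                        
                                        


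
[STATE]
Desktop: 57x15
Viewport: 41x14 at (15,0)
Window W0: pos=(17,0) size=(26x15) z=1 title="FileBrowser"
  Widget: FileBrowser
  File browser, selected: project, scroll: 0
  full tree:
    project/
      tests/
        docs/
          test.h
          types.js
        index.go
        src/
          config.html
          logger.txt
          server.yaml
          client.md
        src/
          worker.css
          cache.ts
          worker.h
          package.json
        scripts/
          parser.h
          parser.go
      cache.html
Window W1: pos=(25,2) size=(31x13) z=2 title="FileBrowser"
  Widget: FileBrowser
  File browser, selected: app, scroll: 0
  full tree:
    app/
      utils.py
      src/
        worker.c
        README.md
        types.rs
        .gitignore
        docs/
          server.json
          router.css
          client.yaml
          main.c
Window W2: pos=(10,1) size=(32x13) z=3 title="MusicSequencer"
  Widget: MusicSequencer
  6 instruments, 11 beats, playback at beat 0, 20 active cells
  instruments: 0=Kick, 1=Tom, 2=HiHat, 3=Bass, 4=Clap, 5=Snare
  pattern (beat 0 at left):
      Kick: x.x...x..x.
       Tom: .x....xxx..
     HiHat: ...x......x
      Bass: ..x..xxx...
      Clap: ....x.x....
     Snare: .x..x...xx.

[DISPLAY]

  ┏━━━━━━━━━━━━━━━━━━━━━━━━┓             
━━━━━━━━━━━━━━━━━━━━━━━━━━┓┃             
icSequencer               ┃━━━━━━━━━━━━━┓
──────────────────────────┨             ┃
  ▼1234567890             ┃─────────────┨
ck█·█···█··█·             ┃             ┃
om·█····███··             ┃             ┃
at···█······█             ┃             ┃
ss··█··███···             ┃             ┃
ap····█·█····             ┃             ┃
re·█··█···██·             ┃             ┃
                          ┃             ┃
                          ┃             ┃
━━━━━━━━━━━━━━━━━━━━━━━━━━┛             ┃


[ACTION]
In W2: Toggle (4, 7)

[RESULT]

  ┏━━━━━━━━━━━━━━━━━━━━━━━━┓             
━━━━━━━━━━━━━━━━━━━━━━━━━━┓┃             
icSequencer               ┃━━━━━━━━━━━━━┓
──────────────────────────┨             ┃
  ▼1234567890             ┃─────────────┨
ck█·█···█··█·             ┃             ┃
om·█····███··             ┃             ┃
at···█······█             ┃             ┃
ss··█··███···             ┃             ┃
ap····█·██···             ┃             ┃
re·█··█···██·             ┃             ┃
                          ┃             ┃
                          ┃             ┃
━━━━━━━━━━━━━━━━━━━━━━━━━━┛             ┃


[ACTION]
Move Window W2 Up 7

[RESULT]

━━━━━━━━━━━━━━━━━━━━━━━━━━┓┓             
icSequencer               ┃┃             
──────────────────────────┨━━━━━━━━━━━━━┓
  ▼1234567890             ┃             ┃
ck█·█···█··█·             ┃─────────────┨
om·█····███··             ┃             ┃
at···█······█             ┃             ┃
ss··█··███···             ┃             ┃
ap····█·██···             ┃             ┃
re·█··█···██·             ┃             ┃
                          ┃             ┃
                          ┃             ┃
━━━━━━━━━━━━━━━━━━━━━━━━━━┛             ┃
  ┃       ┃                             ┃


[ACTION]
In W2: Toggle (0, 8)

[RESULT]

━━━━━━━━━━━━━━━━━━━━━━━━━━┓┓             
icSequencer               ┃┃             
──────────────────────────┨━━━━━━━━━━━━━┓
  ▼1234567890             ┃             ┃
ck█·█···█·██·             ┃─────────────┨
om·█····███··             ┃             ┃
at···█······█             ┃             ┃
ss··█··███···             ┃             ┃
ap····█·██···             ┃             ┃
re·█··█···██·             ┃             ┃
                          ┃             ┃
                          ┃             ┃
━━━━━━━━━━━━━━━━━━━━━━━━━━┛             ┃
  ┃       ┃                             ┃


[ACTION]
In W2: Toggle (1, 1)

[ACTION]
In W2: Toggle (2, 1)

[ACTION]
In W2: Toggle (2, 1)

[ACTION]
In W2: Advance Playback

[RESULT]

━━━━━━━━━━━━━━━━━━━━━━━━━━┓┓             
icSequencer               ┃┃             
──────────────────────────┨━━━━━━━━━━━━━┓
  0▼234567890             ┃             ┃
ck█·█···█·██·             ┃─────────────┨
om······███··             ┃             ┃
at···█······█             ┃             ┃
ss··█··███···             ┃             ┃
ap····█·██···             ┃             ┃
re·█··█···██·             ┃             ┃
                          ┃             ┃
                          ┃             ┃
━━━━━━━━━━━━━━━━━━━━━━━━━━┛             ┃
  ┃       ┃                             ┃


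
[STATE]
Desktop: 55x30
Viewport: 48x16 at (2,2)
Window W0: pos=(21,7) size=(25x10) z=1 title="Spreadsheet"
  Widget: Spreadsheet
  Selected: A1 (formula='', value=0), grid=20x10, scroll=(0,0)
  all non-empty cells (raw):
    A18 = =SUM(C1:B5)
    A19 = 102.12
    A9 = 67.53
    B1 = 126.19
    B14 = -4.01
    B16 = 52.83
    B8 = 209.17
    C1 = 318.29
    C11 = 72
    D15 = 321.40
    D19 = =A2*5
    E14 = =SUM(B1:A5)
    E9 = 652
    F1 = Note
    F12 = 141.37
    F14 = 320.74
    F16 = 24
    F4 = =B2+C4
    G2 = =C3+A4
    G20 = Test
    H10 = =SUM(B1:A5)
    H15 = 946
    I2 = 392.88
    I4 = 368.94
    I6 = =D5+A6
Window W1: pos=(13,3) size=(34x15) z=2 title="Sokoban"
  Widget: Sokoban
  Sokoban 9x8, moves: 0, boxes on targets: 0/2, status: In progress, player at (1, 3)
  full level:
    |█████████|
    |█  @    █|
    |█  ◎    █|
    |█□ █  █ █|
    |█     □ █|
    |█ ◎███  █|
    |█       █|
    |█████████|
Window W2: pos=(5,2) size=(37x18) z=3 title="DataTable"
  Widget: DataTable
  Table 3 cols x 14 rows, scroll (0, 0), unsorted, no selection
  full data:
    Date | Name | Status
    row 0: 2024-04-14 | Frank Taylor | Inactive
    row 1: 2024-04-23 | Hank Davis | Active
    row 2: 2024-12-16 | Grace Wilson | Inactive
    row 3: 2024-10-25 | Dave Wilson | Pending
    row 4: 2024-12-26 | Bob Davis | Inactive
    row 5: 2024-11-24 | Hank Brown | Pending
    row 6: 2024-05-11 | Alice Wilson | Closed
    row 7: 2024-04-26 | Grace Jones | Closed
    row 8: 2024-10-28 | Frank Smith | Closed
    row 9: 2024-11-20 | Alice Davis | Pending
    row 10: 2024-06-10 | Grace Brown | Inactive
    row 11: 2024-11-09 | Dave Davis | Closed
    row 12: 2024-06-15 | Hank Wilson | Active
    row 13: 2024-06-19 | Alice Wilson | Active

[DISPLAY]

   ┏━━━━━━━━━━━━━━━━━━━━━━━━━━━━━━━━━━━┓        
   ┃ DataTable                         ┃━━━━┓   
   ┠───────────────────────────────────┨    ┃   
   ┃Date      │Name        │Status     ┃────┨   
   ┃──────────┼────────────┼────────   ┃    ┃   
   ┃2024-04-14│Frank Taylor│Inactive   ┃    ┃   
   ┃2024-04-23│Hank Davis  │Active     ┃    ┃   
   ┃2024-12-16│Grace Wilson│Inactive   ┃    ┃   
   ┃2024-10-25│Dave Wilson │Pending    ┃    ┃   
   ┃2024-12-26│Bob Davis   │Inactive   ┃    ┃   
   ┃2024-11-24│Hank Brown  │Pending    ┃    ┃   
   ┃2024-05-11│Alice Wilson│Closed     ┃    ┃   
   ┃2024-04-26│Grace Jones │Closed     ┃    ┃   
   ┃2024-10-28│Frank Smith │Closed     ┃    ┃   
   ┃2024-11-20│Alice Davis │Pending    ┃    ┃   
   ┃2024-06-10│Grace Brown │Inactive   ┃━━━━┛   


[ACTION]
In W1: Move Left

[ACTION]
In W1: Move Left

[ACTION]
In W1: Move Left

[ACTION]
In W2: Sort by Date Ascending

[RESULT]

   ┏━━━━━━━━━━━━━━━━━━━━━━━━━━━━━━━━━━━┓        
   ┃ DataTable                         ┃━━━━┓   
   ┠───────────────────────────────────┨    ┃   
   ┃Date     ▲│Name        │Status     ┃────┨   
   ┃──────────┼────────────┼────────   ┃    ┃   
   ┃2024-04-14│Frank Taylor│Inactive   ┃    ┃   
   ┃2024-04-23│Hank Davis  │Active     ┃    ┃   
   ┃2024-04-26│Grace Jones │Closed     ┃    ┃   
   ┃2024-05-11│Alice Wilson│Closed     ┃    ┃   
   ┃2024-06-10│Grace Brown │Inactive   ┃    ┃   
   ┃2024-06-15│Hank Wilson │Active     ┃    ┃   
   ┃2024-06-19│Alice Wilson│Active     ┃    ┃   
   ┃2024-10-25│Dave Wilson │Pending    ┃    ┃   
   ┃2024-10-28│Frank Smith │Closed     ┃    ┃   
   ┃2024-11-09│Dave Davis  │Closed     ┃    ┃   
   ┃2024-11-20│Alice Davis │Pending    ┃━━━━┛   


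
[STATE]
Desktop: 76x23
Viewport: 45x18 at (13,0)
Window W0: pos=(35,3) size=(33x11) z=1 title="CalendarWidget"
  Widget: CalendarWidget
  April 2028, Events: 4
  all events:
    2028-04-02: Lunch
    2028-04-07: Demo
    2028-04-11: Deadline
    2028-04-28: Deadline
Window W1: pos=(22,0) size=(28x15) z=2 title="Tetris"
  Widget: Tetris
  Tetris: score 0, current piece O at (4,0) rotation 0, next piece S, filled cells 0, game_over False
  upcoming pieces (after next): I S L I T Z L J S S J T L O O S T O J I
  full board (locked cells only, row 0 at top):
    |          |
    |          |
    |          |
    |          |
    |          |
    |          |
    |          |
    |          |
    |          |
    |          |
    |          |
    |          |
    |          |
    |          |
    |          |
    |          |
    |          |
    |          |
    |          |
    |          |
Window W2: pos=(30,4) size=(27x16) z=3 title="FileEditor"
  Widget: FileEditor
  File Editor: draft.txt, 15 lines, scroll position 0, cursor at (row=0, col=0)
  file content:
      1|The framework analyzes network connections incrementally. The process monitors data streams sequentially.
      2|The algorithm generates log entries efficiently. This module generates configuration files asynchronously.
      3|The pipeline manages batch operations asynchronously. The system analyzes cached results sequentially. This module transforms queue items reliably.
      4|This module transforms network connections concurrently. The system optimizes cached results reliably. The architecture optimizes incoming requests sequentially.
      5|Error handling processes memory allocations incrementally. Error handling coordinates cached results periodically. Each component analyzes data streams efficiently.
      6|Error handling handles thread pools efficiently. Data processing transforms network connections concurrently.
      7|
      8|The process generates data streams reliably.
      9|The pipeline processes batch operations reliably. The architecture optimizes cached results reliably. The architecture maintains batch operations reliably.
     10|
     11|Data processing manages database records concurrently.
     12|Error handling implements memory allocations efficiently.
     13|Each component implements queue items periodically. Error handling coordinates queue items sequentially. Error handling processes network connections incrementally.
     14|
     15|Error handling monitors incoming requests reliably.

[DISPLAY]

         ┏━━━━━━━━━━━━━━━━━━━━━━━━━━┓        
         ┃ Tetris                   ┃        
         ┠──────────────────────────┨        
         ┃          │Next:          ┃━━━━━━━━
         ┃       ┏━━━━━━━━━━━━━━━━━━━━━━━━━┓ 
         ┃       ┃ FileEditor              ┃─
         ┃       ┠─────────────────────────┨ 
         ┃       ┃█he framework analyzes n▲┃ 
         ┃       ┃The algorithm generates █┃ 
         ┃       ┃The pipeline manages bat░┃ 
         ┃       ┃This module transforms n░┃ 
         ┃       ┃Error handling processes░┃ 
         ┃       ┃Error handling handles t░┃ 
         ┃       ┃                        ░┃━
         ┗━━━━━━━┃The process generates da░┃ 
                 ┃The pipeline processes b░┃ 
                 ┃                        ░┃ 
                 ┃Data processing manages ░┃ 


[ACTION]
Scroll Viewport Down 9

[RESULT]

         ┃       ┃ FileEditor              ┃─
         ┃       ┠─────────────────────────┨ 
         ┃       ┃█he framework analyzes n▲┃ 
         ┃       ┃The algorithm generates █┃ 
         ┃       ┃The pipeline manages bat░┃ 
         ┃       ┃This module transforms n░┃ 
         ┃       ┃Error handling processes░┃ 
         ┃       ┃Error handling handles t░┃ 
         ┃       ┃                        ░┃━
         ┗━━━━━━━┃The process generates da░┃ 
                 ┃The pipeline processes b░┃ 
                 ┃                        ░┃ 
                 ┃Data processing manages ░┃ 
                 ┃Error handling implement▼┃ 
                 ┗━━━━━━━━━━━━━━━━━━━━━━━━━┛ 
                                             
                                             
                                             


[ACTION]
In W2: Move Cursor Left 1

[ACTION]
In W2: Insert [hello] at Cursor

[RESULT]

         ┃       ┃ FileEditor              ┃─
         ┃       ┠─────────────────────────┨ 
         ┃       ┃hello█he framework analy▲┃ 
         ┃       ┃The algorithm generates █┃ 
         ┃       ┃The pipeline manages bat░┃ 
         ┃       ┃This module transforms n░┃ 
         ┃       ┃Error handling processes░┃ 
         ┃       ┃Error handling handles t░┃ 
         ┃       ┃                        ░┃━
         ┗━━━━━━━┃The process generates da░┃ 
                 ┃The pipeline processes b░┃ 
                 ┃                        ░┃ 
                 ┃Data processing manages ░┃ 
                 ┃Error handling implement▼┃ 
                 ┗━━━━━━━━━━━━━━━━━━━━━━━━━┛ 
                                             
                                             
                                             


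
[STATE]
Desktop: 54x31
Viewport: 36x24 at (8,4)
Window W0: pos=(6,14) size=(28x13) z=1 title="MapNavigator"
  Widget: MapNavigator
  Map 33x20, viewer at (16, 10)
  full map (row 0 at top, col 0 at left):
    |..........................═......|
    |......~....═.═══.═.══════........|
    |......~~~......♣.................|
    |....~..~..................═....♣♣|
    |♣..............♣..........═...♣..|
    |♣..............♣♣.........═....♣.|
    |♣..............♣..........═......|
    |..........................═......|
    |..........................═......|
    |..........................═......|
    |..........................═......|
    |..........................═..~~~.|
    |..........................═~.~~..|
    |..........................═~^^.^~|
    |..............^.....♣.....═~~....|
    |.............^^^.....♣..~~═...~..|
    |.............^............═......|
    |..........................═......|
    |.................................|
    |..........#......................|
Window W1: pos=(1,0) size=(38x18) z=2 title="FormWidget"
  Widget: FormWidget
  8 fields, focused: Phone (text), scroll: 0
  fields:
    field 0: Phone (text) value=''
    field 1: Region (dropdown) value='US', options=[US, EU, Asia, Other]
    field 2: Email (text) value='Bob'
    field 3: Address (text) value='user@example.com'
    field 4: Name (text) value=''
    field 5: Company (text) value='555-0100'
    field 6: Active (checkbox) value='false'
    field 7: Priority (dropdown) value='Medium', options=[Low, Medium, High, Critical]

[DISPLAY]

on:     [US                 ▼]┃     
l:      [Bob                 ]┃     
ess:    [user@example.com    ]┃     
:       [                    ]┃     
any:    [555-0100            ]┃     
ve:     [ ]                   ┃     
rity:   [Medium             ▼]┃     
                              ┃     
                              ┃     
                              ┃     
                              ┃     
                              ┃     
                              ┃     
━━━━━━━━━━━━━━━━━━━━━━━━━━━━━━┛     
......................═..┃          
......................═..┃          
......................═..┃          
............@.........═..┃          
......................═..┃          
......................═~.┃          
......................═~^┃          
..........^.....♣.....═~~┃          
━━━━━━━━━━━━━━━━━━━━━━━━━┛          
                                    


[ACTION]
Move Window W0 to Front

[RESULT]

on:     [US                 ▼]┃     
l:      [Bob                 ]┃     
ess:    [user@example.com    ]┃     
:       [                    ]┃     
any:    [555-0100            ]┃     
ve:     [ ]                   ┃     
rity:   [Medium             ▼]┃     
                              ┃     
                              ┃     
                              ┃     
━━━━━━━━━━━━━━━━━━━━━━━━━┓    ┃     
MapNavigator             ┃    ┃     
─────────────────────────┨    ┃     
...........♣..........═..┃━━━━┛     
......................═..┃          
......................═..┃          
......................═..┃          
............@.........═..┃          
......................═..┃          
......................═~.┃          
......................═~^┃          
..........^.....♣.....═~~┃          
━━━━━━━━━━━━━━━━━━━━━━━━━┛          
                                    


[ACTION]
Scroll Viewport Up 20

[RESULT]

━━━━━━━━━━━━━━━━━━━━━━━━━━━━━━┓     
idget                         ┃     
──────────────────────────────┨     
e:      [                    ]┃     
on:     [US                 ▼]┃     
l:      [Bob                 ]┃     
ess:    [user@example.com    ]┃     
:       [                    ]┃     
any:    [555-0100            ]┃     
ve:     [ ]                   ┃     
rity:   [Medium             ▼]┃     
                              ┃     
                              ┃     
                              ┃     
━━━━━━━━━━━━━━━━━━━━━━━━━┓    ┃     
MapNavigator             ┃    ┃     
─────────────────────────┨    ┃     
...........♣..........═..┃━━━━┛     
......................═..┃          
......................═..┃          
......................═..┃          
............@.........═..┃          
......................═..┃          
......................═~.┃          
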